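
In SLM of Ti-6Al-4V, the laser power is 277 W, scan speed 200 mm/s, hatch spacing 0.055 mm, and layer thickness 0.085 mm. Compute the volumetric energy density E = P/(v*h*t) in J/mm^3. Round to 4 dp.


E = 277 / (200*0.055*0.085) = 296.2567 J/mm^3


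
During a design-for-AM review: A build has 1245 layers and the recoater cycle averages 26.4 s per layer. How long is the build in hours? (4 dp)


t = 1245 * 26.4 / 3600 = 9.13 hrs


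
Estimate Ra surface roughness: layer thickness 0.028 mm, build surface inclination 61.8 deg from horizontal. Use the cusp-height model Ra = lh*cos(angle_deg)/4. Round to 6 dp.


Ra = 0.028 * cos(61.8) / 4 = 0.003308 mm


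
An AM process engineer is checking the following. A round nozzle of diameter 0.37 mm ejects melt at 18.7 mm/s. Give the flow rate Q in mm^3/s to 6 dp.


A = pi*(0.37/2)^2 = 0.10752101 mm^2
Q = 0.10752101 * 18.7 = 2.010643 mm^3/s


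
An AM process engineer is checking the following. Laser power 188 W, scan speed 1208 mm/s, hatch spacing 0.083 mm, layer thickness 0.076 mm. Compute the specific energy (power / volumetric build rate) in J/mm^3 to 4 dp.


Build rate = 1208 * 0.083 * 0.076 = 7.620064 mm^3/s
SE = 188 / 7.620064 = 24.6717 J/mm^3


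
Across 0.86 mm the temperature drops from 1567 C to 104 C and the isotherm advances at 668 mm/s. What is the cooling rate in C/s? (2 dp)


G = (1567-104)/0.86 = 1701.1627907 C/mm
CR = 1701.1627907 * 668 = 1136376.74 C/s


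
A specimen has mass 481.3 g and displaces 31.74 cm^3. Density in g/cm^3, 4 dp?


rho = 481.3 / 31.74 = 15.1638 g/cm^3


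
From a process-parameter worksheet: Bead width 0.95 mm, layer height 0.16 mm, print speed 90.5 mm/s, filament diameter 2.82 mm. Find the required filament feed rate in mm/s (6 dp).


Q = 0.95 * 0.16 * 90.5 = 13.756 mm^3/s
A_fil = pi*(2.82/2)^2 = 6.24580035 mm^2
v_feed = 13.756 / 6.24580035 = 2.20244 mm/s


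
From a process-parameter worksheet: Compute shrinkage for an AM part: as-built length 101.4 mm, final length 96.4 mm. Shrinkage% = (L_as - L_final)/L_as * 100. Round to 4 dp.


Shrinkage = ((101.4-96.4)/101.4)*100 = 4.931 %


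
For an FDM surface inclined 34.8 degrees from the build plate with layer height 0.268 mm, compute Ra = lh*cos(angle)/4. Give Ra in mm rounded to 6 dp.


Ra = 0.268 * cos(34.8) / 4 = 0.055017 mm


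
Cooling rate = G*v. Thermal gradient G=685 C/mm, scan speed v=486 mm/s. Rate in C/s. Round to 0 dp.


CR = 685 * 486 = 332910 C/s


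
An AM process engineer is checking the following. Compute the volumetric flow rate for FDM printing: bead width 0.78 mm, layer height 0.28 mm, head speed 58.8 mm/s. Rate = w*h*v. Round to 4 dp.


Rate = 0.78 * 0.28 * 58.8 = 12.8419 mm^3/s


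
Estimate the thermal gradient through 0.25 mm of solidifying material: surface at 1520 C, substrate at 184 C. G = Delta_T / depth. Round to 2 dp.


G = (1520-184)/0.25 = 5344.0 C/mm


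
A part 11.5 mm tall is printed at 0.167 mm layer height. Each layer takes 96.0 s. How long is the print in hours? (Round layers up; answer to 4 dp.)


Layers = ceil(11.5/0.167) = 69
t = 69 * 96.0 / 3600 = 1.84 hrs


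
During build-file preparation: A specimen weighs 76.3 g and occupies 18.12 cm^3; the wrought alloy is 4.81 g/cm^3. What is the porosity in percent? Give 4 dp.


rho_part = 76.3 / 18.12 = 4.21081678 g/cm^3
Porosity = (1 - 4.21081678/4.81)*100 = 12.457 %


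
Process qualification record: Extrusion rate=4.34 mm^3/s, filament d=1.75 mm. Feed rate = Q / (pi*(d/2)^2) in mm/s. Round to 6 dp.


A = pi*(1.75/2)^2 = 2.405282
v = 4.34 / 2.405282 = 1.804362 mm/s


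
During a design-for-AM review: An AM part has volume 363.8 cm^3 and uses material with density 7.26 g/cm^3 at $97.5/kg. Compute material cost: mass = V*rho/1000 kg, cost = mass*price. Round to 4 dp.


Mass = 363.8*7.26/1000 = 2.641188 kg
Cost = 2.641188 * 97.5 = 257.5158 $


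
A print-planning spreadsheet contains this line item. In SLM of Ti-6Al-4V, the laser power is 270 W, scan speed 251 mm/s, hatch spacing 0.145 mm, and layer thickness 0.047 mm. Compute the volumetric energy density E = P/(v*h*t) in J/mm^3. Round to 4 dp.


E = 270 / (251*0.145*0.047) = 157.8426 J/mm^3


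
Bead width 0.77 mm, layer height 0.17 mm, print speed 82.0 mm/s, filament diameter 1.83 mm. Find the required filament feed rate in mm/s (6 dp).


Q = 0.77 * 0.17 * 82.0 = 10.7338 mm^3/s
A_fil = pi*(1.83/2)^2 = 2.63021991 mm^2
v_feed = 10.7338 / 2.63021991 = 4.080952 mm/s


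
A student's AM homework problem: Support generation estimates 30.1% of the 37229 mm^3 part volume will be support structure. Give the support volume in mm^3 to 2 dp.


V_support = 37229 * 0.301 = 11205.93 mm^3


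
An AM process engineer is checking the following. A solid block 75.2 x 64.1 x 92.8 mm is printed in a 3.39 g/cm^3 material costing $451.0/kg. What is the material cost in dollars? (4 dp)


V = 75.2 * 64.1 * 92.8 = 447325.696 mm^3 = 447.325696 cm^3
Mass = 447.325696 * 3.39 / 1000 = 1.51643411 kg
Cost = 1.51643411 * 451.0 = 683.9118 $


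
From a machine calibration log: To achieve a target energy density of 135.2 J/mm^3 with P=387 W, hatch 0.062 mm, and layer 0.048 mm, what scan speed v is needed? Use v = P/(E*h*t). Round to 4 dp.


v = 387 / (135.2*0.062*0.048) = 961.8367 mm/s


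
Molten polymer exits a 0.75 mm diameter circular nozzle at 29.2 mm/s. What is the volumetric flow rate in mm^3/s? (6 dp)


A = pi*(0.75/2)^2 = 0.44178647 mm^2
Q = 0.44178647 * 29.2 = 12.900165 mm^3/s


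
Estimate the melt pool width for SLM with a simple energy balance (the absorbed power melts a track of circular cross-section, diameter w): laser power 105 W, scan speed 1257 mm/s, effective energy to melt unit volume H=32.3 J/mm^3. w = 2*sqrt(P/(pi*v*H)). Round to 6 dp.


w = 2*sqrt(105/(pi*1257*32.3)) = 0.057383 mm


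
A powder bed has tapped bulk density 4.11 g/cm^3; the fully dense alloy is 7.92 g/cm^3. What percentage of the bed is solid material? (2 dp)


Packing = (4.11/7.92)*100 = 51.89 %


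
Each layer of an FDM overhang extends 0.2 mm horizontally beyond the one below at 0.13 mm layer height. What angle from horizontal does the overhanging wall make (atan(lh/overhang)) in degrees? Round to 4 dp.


angle = atan(0.13/0.2) = 33.0239 degrees


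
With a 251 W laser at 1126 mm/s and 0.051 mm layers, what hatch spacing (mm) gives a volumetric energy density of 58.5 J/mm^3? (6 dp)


h = 251 / (58.5*1126*0.051) = 0.074715 mm


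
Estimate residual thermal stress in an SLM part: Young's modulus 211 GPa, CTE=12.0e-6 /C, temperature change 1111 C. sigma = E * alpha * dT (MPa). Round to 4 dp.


sigma = 211*1000 * 12.0e-6 * 1111 = 2813.052 MPa


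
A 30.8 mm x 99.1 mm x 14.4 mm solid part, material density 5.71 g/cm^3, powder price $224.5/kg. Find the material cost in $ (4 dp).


V = 30.8 * 99.1 * 14.4 = 43952.832 mm^3 = 43.952832 cm^3
Mass = 43.952832 * 5.71 / 1000 = 0.25097067 kg
Cost = 0.25097067 * 224.5 = 56.3429 $


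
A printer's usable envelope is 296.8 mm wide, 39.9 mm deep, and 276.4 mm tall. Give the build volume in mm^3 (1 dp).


V = 296.8 * 39.9 * 276.4 = 3273217.2 mm^3


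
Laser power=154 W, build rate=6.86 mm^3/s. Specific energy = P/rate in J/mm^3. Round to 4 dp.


SE = 154 / 6.86 = 22.449 J/mm^3


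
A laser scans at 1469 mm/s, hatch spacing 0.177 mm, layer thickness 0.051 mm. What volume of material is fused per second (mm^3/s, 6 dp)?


Rate = 1469 * 0.177 * 0.051 = 13.260663 mm^3/s


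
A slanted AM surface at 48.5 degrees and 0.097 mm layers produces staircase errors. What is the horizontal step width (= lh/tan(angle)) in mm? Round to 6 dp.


step = 0.097 / tan(48.5) = 0.085818 mm


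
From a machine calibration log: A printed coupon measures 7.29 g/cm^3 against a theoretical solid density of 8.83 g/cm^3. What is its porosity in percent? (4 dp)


Porosity = (1-7.29/8.83)*100 = 17.4405 %


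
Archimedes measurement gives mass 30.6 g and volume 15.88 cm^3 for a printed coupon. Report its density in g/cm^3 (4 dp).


rho = 30.6 / 15.88 = 1.927 g/cm^3


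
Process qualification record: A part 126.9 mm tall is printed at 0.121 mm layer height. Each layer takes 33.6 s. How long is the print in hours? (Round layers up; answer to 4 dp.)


Layers = ceil(126.9/0.121) = 1049
t = 1049 * 33.6 / 3600 = 9.7907 hrs


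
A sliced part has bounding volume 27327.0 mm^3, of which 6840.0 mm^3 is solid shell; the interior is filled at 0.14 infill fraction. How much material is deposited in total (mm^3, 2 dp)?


V_infill = (27327.0 - 6840.0) * 0.14 = 2868.18
V_total = 6840.0 + 2868.18 = 9708.18 mm^3


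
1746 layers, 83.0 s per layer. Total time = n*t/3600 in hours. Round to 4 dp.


t = 1746 * 83.0 / 3600 = 40.255 hrs


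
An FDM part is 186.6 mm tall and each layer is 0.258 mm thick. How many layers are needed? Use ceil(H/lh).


Layers = ceil(186.6/0.258) = 724


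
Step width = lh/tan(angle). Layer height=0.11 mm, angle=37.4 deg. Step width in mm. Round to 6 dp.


step = 0.11 / tan(37.4) = 0.143874 mm


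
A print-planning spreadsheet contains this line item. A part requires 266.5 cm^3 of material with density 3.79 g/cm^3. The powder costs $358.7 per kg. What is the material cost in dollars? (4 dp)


Mass = 266.5*3.79/1000 = 1.010035 kg
Cost = 1.010035 * 358.7 = 362.2996 $


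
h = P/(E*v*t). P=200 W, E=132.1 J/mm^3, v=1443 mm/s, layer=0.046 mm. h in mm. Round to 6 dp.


h = 200 / (132.1*1443*0.046) = 0.022809 mm


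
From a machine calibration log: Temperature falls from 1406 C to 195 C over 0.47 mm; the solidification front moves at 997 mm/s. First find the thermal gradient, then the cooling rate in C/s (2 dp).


G = (1406-195)/0.47 = 2576.59574468 C/mm
CR = 2576.59574468 * 997 = 2568865.96 C/s


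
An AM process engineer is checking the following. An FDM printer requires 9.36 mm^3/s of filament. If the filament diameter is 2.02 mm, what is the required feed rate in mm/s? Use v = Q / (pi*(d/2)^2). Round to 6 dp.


A = pi*(2.02/2)^2 = 3.204739
v = 9.36 / 3.204739 = 2.920675 mm/s


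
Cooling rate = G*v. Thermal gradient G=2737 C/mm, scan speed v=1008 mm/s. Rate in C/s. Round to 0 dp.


CR = 2737 * 1008 = 2758896 C/s


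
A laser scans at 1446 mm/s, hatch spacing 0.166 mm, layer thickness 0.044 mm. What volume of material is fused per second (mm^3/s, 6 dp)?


Rate = 1446 * 0.166 * 0.044 = 10.561584 mm^3/s


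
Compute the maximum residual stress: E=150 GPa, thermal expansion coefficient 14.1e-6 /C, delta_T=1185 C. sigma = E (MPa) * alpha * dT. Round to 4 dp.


sigma = 150*1000 * 14.1e-6 * 1185 = 2506.275 MPa


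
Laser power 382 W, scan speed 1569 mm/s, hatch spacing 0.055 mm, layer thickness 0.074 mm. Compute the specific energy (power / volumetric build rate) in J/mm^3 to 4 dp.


Build rate = 1569 * 0.055 * 0.074 = 6.38583 mm^3/s
SE = 382 / 6.38583 = 59.8199 J/mm^3


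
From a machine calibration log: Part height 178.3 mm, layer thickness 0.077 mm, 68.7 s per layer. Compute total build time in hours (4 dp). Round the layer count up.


Layers = ceil(178.3/0.077) = 2316
t = 2316 * 68.7 / 3600 = 44.197 hrs


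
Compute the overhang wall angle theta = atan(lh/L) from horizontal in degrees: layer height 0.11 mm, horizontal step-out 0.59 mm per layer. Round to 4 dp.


angle = atan(0.11/0.59) = 10.561 degrees


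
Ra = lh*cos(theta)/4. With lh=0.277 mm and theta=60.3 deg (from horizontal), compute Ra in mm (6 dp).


Ra = 0.277 * cos(60.3) / 4 = 0.034311 mm


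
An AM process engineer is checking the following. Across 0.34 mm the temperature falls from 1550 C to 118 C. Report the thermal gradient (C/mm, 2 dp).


G = (1550-118)/0.34 = 4211.76 C/mm


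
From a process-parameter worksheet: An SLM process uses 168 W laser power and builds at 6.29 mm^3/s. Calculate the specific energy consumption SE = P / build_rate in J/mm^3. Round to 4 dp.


SE = 168 / 6.29 = 26.7091 J/mm^3


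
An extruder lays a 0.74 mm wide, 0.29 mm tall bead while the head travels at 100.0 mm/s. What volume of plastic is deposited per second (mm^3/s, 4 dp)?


Rate = 0.74 * 0.29 * 100.0 = 21.46 mm^3/s


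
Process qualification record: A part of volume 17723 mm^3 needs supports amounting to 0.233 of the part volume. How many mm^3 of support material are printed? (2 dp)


V_support = 17723 * 0.233 = 4129.46 mm^3


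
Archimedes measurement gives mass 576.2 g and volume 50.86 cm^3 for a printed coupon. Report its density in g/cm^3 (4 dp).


rho = 576.2 / 50.86 = 11.3291 g/cm^3


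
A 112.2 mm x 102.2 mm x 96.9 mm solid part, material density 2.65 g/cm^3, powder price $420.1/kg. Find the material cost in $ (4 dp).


V = 112.2 * 102.2 * 96.9 = 1111136.796 mm^3 = 1111.136796 cm^3
Mass = 1111.136796 * 2.65 / 1000 = 2.94451251 kg
Cost = 2.94451251 * 420.1 = 1236.9897 $


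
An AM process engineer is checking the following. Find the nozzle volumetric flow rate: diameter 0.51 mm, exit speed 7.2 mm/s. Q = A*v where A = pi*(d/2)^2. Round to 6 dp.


A = pi*(0.51/2)^2 = 0.20428206 mm^2
Q = 0.20428206 * 7.2 = 1.470831 mm^3/s


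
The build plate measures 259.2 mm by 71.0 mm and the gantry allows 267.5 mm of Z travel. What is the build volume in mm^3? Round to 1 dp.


V = 259.2 * 71.0 * 267.5 = 4922856.0 mm^3


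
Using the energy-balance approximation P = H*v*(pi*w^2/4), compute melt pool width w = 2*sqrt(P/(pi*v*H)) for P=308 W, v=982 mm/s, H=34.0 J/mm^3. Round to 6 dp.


w = 2*sqrt(308/(pi*982*34.0)) = 0.108377 mm


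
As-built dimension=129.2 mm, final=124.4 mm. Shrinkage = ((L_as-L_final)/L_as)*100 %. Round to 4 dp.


Shrinkage = ((129.2-124.4)/129.2)*100 = 3.7152 %


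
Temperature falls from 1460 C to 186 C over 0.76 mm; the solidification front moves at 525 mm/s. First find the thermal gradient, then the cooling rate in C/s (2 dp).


G = (1460-186)/0.76 = 1676.31578947 C/mm
CR = 1676.31578947 * 525 = 880065.79 C/s


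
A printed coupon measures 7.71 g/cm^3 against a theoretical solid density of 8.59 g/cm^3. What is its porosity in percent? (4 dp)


Porosity = (1-7.71/8.59)*100 = 10.2445 %


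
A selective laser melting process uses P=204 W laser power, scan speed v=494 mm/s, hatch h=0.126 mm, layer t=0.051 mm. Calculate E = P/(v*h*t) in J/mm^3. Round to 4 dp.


E = 204 / (494*0.126*0.051) = 64.2632 J/mm^3


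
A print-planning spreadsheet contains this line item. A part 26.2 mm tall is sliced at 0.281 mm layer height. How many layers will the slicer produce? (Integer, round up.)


Layers = ceil(26.2/0.281) = 94


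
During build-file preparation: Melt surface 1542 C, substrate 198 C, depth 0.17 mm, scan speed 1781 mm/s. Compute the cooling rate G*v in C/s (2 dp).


G = (1542-198)/0.17 = 7905.88235294 C/mm
CR = 7905.88235294 * 1781 = 14080376.47 C/s


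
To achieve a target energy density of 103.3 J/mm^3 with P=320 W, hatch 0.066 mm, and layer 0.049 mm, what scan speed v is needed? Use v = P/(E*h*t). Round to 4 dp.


v = 320 / (103.3*0.066*0.049) = 957.8768 mm/s


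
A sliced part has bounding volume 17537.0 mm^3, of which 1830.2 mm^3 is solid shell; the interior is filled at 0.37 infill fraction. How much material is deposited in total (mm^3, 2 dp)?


V_infill = (17537.0 - 1830.2) * 0.37 = 5811.52
V_total = 1830.2 + 5811.52 = 7641.72 mm^3


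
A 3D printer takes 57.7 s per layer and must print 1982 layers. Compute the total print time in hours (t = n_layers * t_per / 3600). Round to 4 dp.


t = 1982 * 57.7 / 3600 = 31.7671 hrs


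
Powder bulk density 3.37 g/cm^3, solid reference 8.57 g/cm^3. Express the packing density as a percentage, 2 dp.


Packing = (3.37/8.57)*100 = 39.32 %


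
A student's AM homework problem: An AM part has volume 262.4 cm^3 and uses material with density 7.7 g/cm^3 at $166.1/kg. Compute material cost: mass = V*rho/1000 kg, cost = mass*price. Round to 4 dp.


Mass = 262.4*7.7/1000 = 2.02048 kg
Cost = 2.02048 * 166.1 = 335.6017 $


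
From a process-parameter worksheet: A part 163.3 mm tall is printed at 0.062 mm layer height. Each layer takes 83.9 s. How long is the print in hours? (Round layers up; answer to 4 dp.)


Layers = ceil(163.3/0.062) = 2634
t = 2634 * 83.9 / 3600 = 61.3868 hrs


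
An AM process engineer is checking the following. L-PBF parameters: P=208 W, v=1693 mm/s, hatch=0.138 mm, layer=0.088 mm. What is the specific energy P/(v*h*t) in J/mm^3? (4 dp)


Build rate = 1693 * 0.138 * 0.088 = 20.559792 mm^3/s
SE = 208 / 20.559792 = 10.1168 J/mm^3


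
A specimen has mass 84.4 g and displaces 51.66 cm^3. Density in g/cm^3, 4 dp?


rho = 84.4 / 51.66 = 1.6338 g/cm^3


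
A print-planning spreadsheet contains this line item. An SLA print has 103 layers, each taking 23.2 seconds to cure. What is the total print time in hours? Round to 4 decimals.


t = 103 * 23.2 / 3600 = 0.6638 hrs


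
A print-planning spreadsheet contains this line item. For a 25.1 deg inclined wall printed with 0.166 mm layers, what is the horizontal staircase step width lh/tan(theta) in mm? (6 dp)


step = 0.166 / tan(25.1) = 0.354372 mm


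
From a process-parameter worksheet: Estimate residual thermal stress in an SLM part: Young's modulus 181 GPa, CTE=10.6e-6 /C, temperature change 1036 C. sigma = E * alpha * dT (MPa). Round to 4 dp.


sigma = 181*1000 * 10.6e-6 * 1036 = 1987.6696 MPa


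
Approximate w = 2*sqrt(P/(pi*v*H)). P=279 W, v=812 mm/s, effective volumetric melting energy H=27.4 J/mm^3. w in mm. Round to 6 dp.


w = 2*sqrt(279/(pi*812*27.4)) = 0.126358 mm


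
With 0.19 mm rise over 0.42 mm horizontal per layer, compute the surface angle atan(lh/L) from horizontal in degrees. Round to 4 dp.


angle = atan(0.19/0.42) = 24.3411 degrees


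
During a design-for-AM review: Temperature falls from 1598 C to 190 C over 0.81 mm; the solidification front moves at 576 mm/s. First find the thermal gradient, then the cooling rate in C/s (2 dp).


G = (1598-190)/0.81 = 1738.27160494 C/mm
CR = 1738.27160494 * 576 = 1001244.44 C/s


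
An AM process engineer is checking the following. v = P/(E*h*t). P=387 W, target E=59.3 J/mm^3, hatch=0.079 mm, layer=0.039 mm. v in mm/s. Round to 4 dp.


v = 387 / (59.3*0.079*0.039) = 2118.1883 mm/s


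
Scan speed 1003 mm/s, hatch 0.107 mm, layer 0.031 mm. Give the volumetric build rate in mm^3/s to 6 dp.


Rate = 1003 * 0.107 * 0.031 = 3.326951 mm^3/s


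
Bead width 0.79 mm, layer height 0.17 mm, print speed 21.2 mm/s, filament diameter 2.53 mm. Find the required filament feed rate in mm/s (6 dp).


Q = 0.79 * 0.17 * 21.2 = 2.84716 mm^3/s
A_fil = pi*(2.53/2)^2 = 5.0272551 mm^2
v_feed = 2.84716 / 5.0272551 = 0.566345 mm/s


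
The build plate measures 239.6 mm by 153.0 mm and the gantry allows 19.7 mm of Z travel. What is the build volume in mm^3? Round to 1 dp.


V = 239.6 * 153.0 * 19.7 = 722178.4 mm^3


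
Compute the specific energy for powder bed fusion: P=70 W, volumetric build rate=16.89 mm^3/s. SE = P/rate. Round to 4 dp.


SE = 70 / 16.89 = 4.1445 J/mm^3


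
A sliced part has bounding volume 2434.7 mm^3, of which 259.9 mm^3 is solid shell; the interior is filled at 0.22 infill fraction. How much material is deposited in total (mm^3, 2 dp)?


V_infill = (2434.7 - 259.9) * 0.22 = 478.46
V_total = 259.9 + 478.46 = 738.36 mm^3


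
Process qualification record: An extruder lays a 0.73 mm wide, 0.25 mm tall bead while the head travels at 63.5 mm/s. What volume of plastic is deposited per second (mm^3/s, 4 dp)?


Rate = 0.73 * 0.25 * 63.5 = 11.5888 mm^3/s


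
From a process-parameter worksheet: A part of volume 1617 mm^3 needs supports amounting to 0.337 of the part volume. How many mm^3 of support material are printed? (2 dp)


V_support = 1617 * 0.337 = 544.93 mm^3


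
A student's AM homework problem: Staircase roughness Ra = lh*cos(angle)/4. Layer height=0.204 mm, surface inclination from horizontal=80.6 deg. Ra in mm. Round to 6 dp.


Ra = 0.204 * cos(80.6) / 4 = 0.00833 mm


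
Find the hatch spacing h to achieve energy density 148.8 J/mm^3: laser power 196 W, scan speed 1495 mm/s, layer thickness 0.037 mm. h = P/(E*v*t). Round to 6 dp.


h = 196 / (148.8*1495*0.037) = 0.023813 mm


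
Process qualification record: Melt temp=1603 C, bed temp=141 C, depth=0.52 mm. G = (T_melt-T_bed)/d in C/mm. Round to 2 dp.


G = (1603-141)/0.52 = 2811.54 C/mm


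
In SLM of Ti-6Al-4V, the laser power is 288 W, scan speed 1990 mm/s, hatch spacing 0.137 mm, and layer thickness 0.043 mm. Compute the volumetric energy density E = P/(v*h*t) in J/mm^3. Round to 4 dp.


E = 288 / (1990*0.137*0.043) = 24.5669 J/mm^3


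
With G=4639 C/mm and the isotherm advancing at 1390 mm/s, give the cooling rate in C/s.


CR = 4639 * 1390 = 6448210 C/s


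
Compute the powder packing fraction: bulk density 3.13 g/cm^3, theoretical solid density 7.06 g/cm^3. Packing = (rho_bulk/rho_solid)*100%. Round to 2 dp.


Packing = (3.13/7.06)*100 = 44.33 %


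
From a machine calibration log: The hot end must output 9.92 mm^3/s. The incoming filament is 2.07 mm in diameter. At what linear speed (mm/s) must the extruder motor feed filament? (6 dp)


A = pi*(2.07/2)^2 = 3.365353
v = 9.92 / 3.365353 = 2.947685 mm/s


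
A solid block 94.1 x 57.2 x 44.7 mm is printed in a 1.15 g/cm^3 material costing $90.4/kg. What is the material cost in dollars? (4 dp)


V = 94.1 * 57.2 * 44.7 = 240598.644 mm^3 = 240.598644 cm^3
Mass = 240.598644 * 1.15 / 1000 = 0.27668844 kg
Cost = 0.27668844 * 90.4 = 25.0126 $


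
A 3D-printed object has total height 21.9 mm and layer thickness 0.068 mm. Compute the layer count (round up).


Layers = ceil(21.9/0.068) = 323


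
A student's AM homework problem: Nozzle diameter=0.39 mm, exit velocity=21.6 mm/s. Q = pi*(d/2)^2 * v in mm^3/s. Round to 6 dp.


A = pi*(0.39/2)^2 = 0.11945906 mm^2
Q = 0.11945906 * 21.6 = 2.580316 mm^3/s


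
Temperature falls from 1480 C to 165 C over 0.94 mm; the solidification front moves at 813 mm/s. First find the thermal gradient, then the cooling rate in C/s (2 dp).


G = (1480-165)/0.94 = 1398.93617021 C/mm
CR = 1398.93617021 * 813 = 1137335.11 C/s


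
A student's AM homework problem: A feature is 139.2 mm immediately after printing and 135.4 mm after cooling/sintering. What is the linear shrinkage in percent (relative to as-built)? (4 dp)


Shrinkage = ((139.2-135.4)/139.2)*100 = 2.7299 %


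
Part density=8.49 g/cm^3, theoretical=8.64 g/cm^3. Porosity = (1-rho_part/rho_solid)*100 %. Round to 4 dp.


Porosity = (1-8.49/8.64)*100 = 1.7361 %


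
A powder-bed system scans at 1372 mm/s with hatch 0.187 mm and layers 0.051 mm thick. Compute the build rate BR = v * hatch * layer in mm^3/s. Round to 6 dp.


Rate = 1372 * 0.187 * 0.051 = 13.084764 mm^3/s


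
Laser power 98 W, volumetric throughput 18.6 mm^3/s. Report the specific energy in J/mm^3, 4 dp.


SE = 98 / 18.6 = 5.2688 J/mm^3


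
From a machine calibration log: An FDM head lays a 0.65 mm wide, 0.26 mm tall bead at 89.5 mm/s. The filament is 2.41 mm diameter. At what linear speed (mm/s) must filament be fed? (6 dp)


Q = 0.65 * 0.26 * 89.5 = 15.1255 mm^3/s
A_fil = pi*(2.41/2)^2 = 4.56167107 mm^2
v_feed = 15.1255 / 4.56167107 = 3.315781 mm/s


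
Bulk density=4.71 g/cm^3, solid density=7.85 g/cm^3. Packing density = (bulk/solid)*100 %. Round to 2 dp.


Packing = (4.71/7.85)*100 = 60.0 %


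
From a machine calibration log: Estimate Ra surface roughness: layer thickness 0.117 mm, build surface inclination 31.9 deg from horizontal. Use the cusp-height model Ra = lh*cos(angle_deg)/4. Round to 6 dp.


Ra = 0.117 * cos(31.9) / 4 = 0.024832 mm


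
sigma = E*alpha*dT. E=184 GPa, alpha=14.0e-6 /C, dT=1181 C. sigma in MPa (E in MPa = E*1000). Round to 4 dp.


sigma = 184*1000 * 14.0e-6 * 1181 = 3042.256 MPa


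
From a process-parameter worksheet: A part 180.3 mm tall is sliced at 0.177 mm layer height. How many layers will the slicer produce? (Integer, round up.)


Layers = ceil(180.3/0.177) = 1019


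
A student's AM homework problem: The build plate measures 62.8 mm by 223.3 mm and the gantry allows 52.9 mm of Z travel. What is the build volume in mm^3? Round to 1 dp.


V = 62.8 * 223.3 * 52.9 = 741829.4 mm^3


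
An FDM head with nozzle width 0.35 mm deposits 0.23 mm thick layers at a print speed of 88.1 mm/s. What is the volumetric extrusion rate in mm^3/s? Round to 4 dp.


Rate = 0.35 * 0.23 * 88.1 = 7.0921 mm^3/s


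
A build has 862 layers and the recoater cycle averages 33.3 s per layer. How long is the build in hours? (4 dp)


t = 862 * 33.3 / 3600 = 7.9735 hrs


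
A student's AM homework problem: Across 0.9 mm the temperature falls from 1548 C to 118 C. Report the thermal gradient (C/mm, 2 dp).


G = (1548-118)/0.9 = 1588.89 C/mm


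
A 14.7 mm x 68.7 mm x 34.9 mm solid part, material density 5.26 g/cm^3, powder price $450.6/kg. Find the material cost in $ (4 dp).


V = 14.7 * 68.7 * 34.9 = 35245.161 mm^3 = 35.245161 cm^3
Mass = 35.245161 * 5.26 / 1000 = 0.18538955 kg
Cost = 0.18538955 * 450.6 = 83.5365 $


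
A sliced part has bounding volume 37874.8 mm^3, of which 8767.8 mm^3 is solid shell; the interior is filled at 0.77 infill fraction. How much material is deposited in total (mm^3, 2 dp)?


V_infill = (37874.8 - 8767.8) * 0.77 = 22412.39
V_total = 8767.8 + 22412.39 = 31180.19 mm^3


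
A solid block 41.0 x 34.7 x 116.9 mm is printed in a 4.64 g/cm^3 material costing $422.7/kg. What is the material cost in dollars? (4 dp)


V = 41.0 * 34.7 * 116.9 = 166313.63 mm^3 = 166.31363 cm^3
Mass = 166.31363 * 4.64 / 1000 = 0.77169524 kg
Cost = 0.77169524 * 422.7 = 326.1956 $


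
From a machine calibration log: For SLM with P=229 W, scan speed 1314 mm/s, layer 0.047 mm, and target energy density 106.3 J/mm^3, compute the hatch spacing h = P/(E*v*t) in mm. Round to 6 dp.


h = 229 / (106.3*1314*0.047) = 0.034883 mm


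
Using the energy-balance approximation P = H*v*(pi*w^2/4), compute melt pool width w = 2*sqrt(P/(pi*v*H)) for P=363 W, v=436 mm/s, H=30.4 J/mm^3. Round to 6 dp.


w = 2*sqrt(363/(pi*436*30.4)) = 0.186736 mm


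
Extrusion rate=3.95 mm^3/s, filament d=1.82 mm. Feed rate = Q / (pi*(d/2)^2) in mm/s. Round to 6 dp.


A = pi*(1.82/2)^2 = 2.601553
v = 3.95 / 2.601553 = 1.518324 mm/s


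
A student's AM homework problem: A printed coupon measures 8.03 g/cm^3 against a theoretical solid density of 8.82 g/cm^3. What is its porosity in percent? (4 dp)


Porosity = (1-8.03/8.82)*100 = 8.9569 %


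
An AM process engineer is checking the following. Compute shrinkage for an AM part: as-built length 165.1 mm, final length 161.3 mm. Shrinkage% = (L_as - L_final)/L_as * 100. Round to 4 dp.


Shrinkage = ((165.1-161.3)/165.1)*100 = 2.3016 %


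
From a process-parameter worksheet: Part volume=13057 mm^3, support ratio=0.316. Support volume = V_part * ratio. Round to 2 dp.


V_support = 13057 * 0.316 = 4126.01 mm^3


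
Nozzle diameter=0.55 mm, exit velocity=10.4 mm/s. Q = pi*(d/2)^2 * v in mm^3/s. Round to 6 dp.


A = pi*(0.55/2)^2 = 0.23758294 mm^2
Q = 0.23758294 * 10.4 = 2.470863 mm^3/s


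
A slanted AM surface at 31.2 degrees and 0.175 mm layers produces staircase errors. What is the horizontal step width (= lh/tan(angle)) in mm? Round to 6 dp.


step = 0.175 / tan(31.2) = 0.288959 mm


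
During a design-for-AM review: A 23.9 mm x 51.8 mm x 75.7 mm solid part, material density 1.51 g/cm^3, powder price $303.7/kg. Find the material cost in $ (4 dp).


V = 23.9 * 51.8 * 75.7 = 93718.114 mm^3 = 93.718114 cm^3
Mass = 93.718114 * 1.51 / 1000 = 0.14151435 kg
Cost = 0.14151435 * 303.7 = 42.9779 $


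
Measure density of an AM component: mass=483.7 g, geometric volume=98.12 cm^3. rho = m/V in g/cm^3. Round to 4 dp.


rho = 483.7 / 98.12 = 4.9297 g/cm^3


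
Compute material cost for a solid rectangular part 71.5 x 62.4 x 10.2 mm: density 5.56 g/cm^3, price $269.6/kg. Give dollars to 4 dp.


V = 71.5 * 62.4 * 10.2 = 45508.32 mm^3 = 45.50832 cm^3
Mass = 45.50832 * 5.56 / 1000 = 0.25302626 kg
Cost = 0.25302626 * 269.6 = 68.2159 $


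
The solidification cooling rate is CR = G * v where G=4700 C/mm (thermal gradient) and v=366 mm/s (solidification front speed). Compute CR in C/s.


CR = 4700 * 366 = 1720200 C/s


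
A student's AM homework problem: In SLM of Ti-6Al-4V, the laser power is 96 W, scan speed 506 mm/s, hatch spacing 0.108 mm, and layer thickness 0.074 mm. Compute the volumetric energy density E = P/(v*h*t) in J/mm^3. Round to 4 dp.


E = 96 / (506*0.108*0.074) = 23.7392 J/mm^3


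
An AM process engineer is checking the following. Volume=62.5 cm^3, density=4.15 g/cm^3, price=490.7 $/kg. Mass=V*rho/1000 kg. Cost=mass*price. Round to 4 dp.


Mass = 62.5*4.15/1000 = 0.259375 kg
Cost = 0.259375 * 490.7 = 127.2753 $


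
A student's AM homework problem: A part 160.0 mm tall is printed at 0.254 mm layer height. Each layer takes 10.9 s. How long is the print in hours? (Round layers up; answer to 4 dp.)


Layers = ceil(160.0/0.254) = 630
t = 630 * 10.9 / 3600 = 1.9075 hrs


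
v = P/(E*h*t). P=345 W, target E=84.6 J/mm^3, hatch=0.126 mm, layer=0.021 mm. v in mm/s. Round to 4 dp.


v = 345 / (84.6*0.126*0.021) = 1541.1996 mm/s


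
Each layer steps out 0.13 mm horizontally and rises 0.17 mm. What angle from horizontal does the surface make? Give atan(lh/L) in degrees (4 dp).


angle = atan(0.17/0.13) = 52.5946 degrees


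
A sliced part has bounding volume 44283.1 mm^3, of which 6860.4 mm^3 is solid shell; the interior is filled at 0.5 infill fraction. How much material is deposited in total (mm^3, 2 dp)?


V_infill = (44283.1 - 6860.4) * 0.5 = 18711.35
V_total = 6860.4 + 18711.35 = 25571.75 mm^3


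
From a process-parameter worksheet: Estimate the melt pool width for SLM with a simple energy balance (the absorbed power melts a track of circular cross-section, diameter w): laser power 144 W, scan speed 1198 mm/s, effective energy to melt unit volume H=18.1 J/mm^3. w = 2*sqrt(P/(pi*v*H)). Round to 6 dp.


w = 2*sqrt(144/(pi*1198*18.1)) = 0.091954 mm


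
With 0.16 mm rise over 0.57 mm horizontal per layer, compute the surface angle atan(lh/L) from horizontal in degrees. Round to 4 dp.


angle = atan(0.16/0.57) = 15.6795 degrees


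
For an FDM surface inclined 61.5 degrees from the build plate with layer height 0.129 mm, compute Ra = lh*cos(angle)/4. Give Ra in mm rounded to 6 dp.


Ra = 0.129 * cos(61.5) / 4 = 0.015388 mm


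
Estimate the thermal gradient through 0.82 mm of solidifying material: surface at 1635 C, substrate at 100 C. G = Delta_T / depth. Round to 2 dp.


G = (1635-100)/0.82 = 1871.95 C/mm


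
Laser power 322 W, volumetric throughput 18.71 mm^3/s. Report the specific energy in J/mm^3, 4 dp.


SE = 322 / 18.71 = 17.21 J/mm^3


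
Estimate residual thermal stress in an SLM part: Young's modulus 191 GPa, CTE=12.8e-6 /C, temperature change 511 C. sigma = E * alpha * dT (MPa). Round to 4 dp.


sigma = 191*1000 * 12.8e-6 * 511 = 1249.2928 MPa


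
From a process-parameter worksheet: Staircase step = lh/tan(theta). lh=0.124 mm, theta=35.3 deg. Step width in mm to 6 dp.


step = 0.124 / tan(35.3) = 0.175131 mm


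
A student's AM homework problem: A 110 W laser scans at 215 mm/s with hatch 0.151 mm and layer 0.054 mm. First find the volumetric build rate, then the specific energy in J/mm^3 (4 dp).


Build rate = 215 * 0.151 * 0.054 = 1.75311 mm^3/s
SE = 110 / 1.75311 = 62.7456 J/mm^3


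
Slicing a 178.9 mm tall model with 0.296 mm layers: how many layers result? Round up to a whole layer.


Layers = ceil(178.9/0.296) = 605


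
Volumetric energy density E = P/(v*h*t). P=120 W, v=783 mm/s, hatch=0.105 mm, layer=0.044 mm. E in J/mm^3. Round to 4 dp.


E = 120 / (783*0.105*0.044) = 33.1724 J/mm^3


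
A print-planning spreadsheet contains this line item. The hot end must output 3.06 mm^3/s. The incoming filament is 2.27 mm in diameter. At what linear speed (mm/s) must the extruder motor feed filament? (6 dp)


A = pi*(2.27/2)^2 = 4.047078
v = 3.06 / 4.047078 = 0.756101 mm/s


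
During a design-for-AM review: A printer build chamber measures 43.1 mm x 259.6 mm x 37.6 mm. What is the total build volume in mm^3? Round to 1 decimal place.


V = 43.1 * 259.6 * 37.6 = 420697.4 mm^3


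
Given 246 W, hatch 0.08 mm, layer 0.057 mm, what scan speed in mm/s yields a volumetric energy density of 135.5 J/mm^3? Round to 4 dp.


v = 246 / (135.5*0.08*0.057) = 398.1356 mm/s


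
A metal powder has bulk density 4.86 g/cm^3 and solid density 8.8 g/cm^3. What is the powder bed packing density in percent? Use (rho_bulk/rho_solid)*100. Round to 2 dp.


Packing = (4.86/8.8)*100 = 55.23 %


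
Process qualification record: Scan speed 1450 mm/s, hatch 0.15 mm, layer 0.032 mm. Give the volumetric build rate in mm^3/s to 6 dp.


Rate = 1450 * 0.15 * 0.032 = 6.96 mm^3/s


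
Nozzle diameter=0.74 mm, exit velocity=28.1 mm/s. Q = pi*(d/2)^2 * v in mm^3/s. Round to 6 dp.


A = pi*(0.74/2)^2 = 0.43008403 mm^2
Q = 0.43008403 * 28.1 = 12.085361 mm^3/s


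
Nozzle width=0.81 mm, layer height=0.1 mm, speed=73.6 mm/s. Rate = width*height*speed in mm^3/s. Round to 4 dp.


Rate = 0.81 * 0.1 * 73.6 = 5.9616 mm^3/s


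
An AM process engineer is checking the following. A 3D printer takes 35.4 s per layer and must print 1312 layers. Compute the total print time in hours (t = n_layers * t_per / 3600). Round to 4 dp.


t = 1312 * 35.4 / 3600 = 12.9013 hrs


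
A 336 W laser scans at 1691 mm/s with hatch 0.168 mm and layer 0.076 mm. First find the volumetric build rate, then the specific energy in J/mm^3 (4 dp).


Build rate = 1691 * 0.168 * 0.076 = 21.590688 mm^3/s
SE = 336 / 21.590688 = 15.5623 J/mm^3


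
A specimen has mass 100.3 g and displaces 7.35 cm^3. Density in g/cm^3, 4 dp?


rho = 100.3 / 7.35 = 13.6463 g/cm^3


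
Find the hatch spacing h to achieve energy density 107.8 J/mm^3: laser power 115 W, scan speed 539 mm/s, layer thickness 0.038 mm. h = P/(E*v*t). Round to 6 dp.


h = 115 / (107.8*539*0.038) = 0.052084 mm


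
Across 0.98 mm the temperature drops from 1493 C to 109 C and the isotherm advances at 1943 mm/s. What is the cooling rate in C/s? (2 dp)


G = (1493-109)/0.98 = 1412.24489796 C/mm
CR = 1412.24489796 * 1943 = 2743991.84 C/s


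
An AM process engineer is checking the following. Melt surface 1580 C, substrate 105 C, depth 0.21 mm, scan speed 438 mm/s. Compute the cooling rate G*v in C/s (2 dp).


G = (1580-105)/0.21 = 7023.80952381 C/mm
CR = 7023.80952381 * 438 = 3076428.57 C/s


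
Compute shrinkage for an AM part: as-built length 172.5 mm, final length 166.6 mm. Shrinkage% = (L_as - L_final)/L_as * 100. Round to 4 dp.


Shrinkage = ((172.5-166.6)/172.5)*100 = 3.4203 %


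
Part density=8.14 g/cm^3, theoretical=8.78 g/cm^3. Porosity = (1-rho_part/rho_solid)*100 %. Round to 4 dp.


Porosity = (1-8.14/8.78)*100 = 7.2893 %


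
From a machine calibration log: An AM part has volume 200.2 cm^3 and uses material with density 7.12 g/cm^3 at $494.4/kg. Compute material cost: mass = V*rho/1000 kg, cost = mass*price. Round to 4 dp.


Mass = 200.2*7.12/1000 = 1.425424 kg
Cost = 1.425424 * 494.4 = 704.7296 $


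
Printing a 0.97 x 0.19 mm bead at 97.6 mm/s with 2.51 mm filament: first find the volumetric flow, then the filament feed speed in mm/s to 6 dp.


Q = 0.97 * 0.19 * 97.6 = 17.98768 mm^3/s
A_fil = pi*(2.51/2)^2 = 4.94808697 mm^2
v_feed = 17.98768 / 4.94808697 = 3.63528 mm/s


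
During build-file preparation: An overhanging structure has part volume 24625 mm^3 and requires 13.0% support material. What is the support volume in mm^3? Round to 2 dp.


V_support = 24625 * 0.13 = 3201.25 mm^3


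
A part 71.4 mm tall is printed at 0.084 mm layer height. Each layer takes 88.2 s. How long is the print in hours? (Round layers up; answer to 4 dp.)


Layers = ceil(71.4/0.084) = 850
t = 850 * 88.2 / 3600 = 20.825 hrs


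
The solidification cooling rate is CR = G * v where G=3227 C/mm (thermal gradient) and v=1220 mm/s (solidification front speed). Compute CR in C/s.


CR = 3227 * 1220 = 3936940 C/s


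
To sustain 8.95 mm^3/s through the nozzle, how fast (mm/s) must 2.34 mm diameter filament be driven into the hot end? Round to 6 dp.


A = pi*(2.34/2)^2 = 4.300526
v = 8.95 / 4.300526 = 2.081141 mm/s


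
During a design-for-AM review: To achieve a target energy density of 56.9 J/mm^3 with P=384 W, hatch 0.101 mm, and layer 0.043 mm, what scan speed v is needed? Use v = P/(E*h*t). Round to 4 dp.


v = 384 / (56.9*0.101*0.043) = 1553.9217 mm/s


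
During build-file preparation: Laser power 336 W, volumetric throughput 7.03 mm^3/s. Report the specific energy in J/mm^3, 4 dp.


SE = 336 / 7.03 = 47.7952 J/mm^3


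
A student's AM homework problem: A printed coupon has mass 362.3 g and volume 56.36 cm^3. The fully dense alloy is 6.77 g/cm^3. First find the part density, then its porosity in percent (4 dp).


rho_part = 362.3 / 56.36 = 6.42831796 g/cm^3
Porosity = (1 - 6.42831796/6.77)*100 = 5.047 %


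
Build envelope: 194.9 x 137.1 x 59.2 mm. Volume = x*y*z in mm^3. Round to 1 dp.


V = 194.9 * 137.1 * 59.2 = 1581870.8 mm^3


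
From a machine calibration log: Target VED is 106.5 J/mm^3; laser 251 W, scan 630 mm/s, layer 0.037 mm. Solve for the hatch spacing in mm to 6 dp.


h = 251 / (106.5*630*0.037) = 0.101107 mm


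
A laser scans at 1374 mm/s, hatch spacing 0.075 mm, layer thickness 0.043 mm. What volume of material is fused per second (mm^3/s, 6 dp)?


Rate = 1374 * 0.075 * 0.043 = 4.43115 mm^3/s


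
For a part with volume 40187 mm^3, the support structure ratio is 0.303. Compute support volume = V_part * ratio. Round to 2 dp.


V_support = 40187 * 0.303 = 12176.66 mm^3


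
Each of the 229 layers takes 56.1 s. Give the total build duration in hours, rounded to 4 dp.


t = 229 * 56.1 / 3600 = 3.5686 hrs


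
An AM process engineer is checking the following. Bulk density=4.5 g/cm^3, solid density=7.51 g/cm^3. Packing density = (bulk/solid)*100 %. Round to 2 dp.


Packing = (4.5/7.51)*100 = 59.92 %


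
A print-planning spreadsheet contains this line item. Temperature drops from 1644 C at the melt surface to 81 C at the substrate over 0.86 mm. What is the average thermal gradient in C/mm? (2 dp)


G = (1644-81)/0.86 = 1817.44 C/mm


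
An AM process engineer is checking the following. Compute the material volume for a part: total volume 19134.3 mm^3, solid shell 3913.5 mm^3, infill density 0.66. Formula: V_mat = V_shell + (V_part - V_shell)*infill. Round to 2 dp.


V_infill = (19134.3 - 3913.5) * 0.66 = 10045.73
V_total = 3913.5 + 10045.73 = 13959.23 mm^3


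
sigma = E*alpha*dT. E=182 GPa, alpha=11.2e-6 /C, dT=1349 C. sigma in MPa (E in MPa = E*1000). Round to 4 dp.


sigma = 182*1000 * 11.2e-6 * 1349 = 2749.8016 MPa


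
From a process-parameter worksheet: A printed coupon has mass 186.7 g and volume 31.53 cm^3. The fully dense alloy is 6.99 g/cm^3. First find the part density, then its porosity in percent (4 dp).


rho_part = 186.7 / 31.53 = 5.92134475 g/cm^3
Porosity = (1 - 5.92134475/6.99)*100 = 15.2883 %


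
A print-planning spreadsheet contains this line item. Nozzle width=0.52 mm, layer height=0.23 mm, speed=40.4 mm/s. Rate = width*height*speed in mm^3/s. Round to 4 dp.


Rate = 0.52 * 0.23 * 40.4 = 4.8318 mm^3/s


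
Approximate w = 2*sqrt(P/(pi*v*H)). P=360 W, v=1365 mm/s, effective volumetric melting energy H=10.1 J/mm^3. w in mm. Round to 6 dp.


w = 2*sqrt(360/(pi*1365*10.1)) = 0.182339 mm
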